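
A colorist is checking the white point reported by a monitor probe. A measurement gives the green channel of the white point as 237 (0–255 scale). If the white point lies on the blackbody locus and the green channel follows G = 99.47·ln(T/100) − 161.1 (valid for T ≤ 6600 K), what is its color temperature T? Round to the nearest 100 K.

ln t = (237 + 161.1) / 99.47 = 4.0022.
t = e^4.0022 = 54.719.
T = 100·t = 5472 K → 5500 K to the nearest 100 K.

5500 K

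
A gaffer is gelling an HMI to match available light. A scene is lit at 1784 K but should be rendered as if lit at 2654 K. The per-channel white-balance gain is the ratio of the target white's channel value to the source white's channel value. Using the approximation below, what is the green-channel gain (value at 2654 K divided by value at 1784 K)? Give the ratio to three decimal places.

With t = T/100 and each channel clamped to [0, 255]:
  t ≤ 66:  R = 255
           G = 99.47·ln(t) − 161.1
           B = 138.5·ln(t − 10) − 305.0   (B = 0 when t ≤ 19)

At 1784 K (t = 17.84):
  G = 99.47·ln 17.84 − 161.1 = 99.47·2.8814 − 161.1 = 125.517.
At 2654 K (t = 26.54):
  G = 99.47·ln 26.54 − 161.1 = 99.47·3.2787 − 161.1 = 165.028.
Gain = 165.028 / 125.517 = 1.3148 → 1.315.

1.315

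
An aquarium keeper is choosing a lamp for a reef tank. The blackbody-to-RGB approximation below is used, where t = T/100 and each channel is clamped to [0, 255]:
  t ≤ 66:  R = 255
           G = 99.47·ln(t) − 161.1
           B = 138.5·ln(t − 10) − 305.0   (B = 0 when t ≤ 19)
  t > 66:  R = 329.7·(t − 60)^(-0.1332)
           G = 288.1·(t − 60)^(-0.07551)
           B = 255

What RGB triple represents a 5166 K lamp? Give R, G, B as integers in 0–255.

t = 5166/100 = 51.66; the t ≤ 66 branch applies.
R = 255 by definition for t ≤ 66.
G = 99.47·ln 51.66 − 161.1 = 99.47·3.9447 − 161.1 = 231.278.
B = 138.5·ln(51.66 − 10) − 305.0 = 138.5·ln 41.66 − 305.0 = 138.5·3.7295 − 305.0 = 211.541.
Rounded: (255, 231, 212).

R=255, G=231, B=212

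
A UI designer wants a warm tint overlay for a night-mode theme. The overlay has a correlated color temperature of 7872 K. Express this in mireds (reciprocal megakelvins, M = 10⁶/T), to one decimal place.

127.0 mireds

M = 10⁶ / 7872 = 127.033 → 127.0 mireds.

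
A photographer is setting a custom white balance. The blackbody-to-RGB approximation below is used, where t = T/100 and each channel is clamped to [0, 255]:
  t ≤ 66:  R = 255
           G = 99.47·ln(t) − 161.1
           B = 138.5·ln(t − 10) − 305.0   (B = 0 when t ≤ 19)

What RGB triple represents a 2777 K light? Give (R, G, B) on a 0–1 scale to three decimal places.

(1.000, 0.665, 0.367)

t = 2777/100 = 27.77; the t ≤ 66 branch applies.
R = 255 by definition for t ≤ 66.
G = 99.47·ln 27.77 − 161.1 = 99.47·3.3240 − 161.1 = 169.534.
B = 138.5·ln(27.77 − 10) − 305.0 = 138.5·ln 17.77 − 305.0 = 138.5·2.8775 − 305.0 = 93.535.
Dividing each by 255: (1.0000, 0.6648, 0.3668) → (1.000, 0.665, 0.367).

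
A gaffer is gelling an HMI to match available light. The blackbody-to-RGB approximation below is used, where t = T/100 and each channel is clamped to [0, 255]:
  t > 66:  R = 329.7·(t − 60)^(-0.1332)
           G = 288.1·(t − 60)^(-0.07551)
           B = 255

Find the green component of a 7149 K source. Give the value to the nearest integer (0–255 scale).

240

t = 7149/100 = 71.49; the t > 66 branch applies.
G = 288.1·(71.49 − 60)^(-0.07551) = 288.1·11.49^(-0.07551) = 288.1·0.83164 = 239.595.
Rounded: 240.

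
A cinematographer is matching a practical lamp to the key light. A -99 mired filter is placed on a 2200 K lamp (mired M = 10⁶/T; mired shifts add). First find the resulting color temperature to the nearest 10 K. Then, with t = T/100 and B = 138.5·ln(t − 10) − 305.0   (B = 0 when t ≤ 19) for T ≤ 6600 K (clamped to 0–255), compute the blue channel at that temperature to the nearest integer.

M_in = 10⁶/2200 = 454.55; M_out = 454.55 + (-99) = 355.55.
T_out = 10⁶/355.55 = 2812.6 K → 2810 K; t = 28.1.
B = 138.5·ln(28.1 − 10) − 305.0 = 138.5·ln 18.1 − 305.0 = 138.5·2.8959 − 305.0 = 96.084.
Rounded: 96.

96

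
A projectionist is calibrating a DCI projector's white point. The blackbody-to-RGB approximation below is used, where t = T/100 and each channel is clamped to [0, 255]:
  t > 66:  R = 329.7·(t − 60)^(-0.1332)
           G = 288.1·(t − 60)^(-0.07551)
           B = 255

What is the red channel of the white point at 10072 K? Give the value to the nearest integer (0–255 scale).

t = 10072/100 = 100.72; the t > 66 branch applies.
R = 329.7·(100.72 − 60)^(-0.1332) = 329.7·40.72^(-0.1332) = 329.7·0.61034 = 201.230.
Rounded: 201.

201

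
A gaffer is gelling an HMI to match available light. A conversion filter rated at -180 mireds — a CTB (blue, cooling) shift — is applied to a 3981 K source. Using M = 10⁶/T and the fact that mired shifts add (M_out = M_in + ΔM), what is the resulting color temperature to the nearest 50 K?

14050 K

M_in = 10⁶/3981 = 251.19 mireds.
M_out = 251.19 + (-180) = 71.19 mireds.
T_out = 10⁶/71.19 = 14046.3 K → 14050 K.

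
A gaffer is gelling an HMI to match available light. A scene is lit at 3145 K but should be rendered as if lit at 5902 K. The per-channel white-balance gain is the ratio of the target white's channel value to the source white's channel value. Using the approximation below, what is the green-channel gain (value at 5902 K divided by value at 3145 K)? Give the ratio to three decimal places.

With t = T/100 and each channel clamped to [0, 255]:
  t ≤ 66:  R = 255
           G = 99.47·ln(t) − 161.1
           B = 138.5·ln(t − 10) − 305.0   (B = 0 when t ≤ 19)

1.344

At 3145 K (t = 31.45):
  G = 99.47·ln 31.45 − 161.1 = 99.47·3.4484 − 161.1 = 181.912.
At 5902 K (t = 59.02):
  G = 99.47·ln 59.02 − 161.1 = 99.47·4.0779 − 161.1 = 244.526.
Gain = 244.526 / 181.912 = 1.3442 → 1.344.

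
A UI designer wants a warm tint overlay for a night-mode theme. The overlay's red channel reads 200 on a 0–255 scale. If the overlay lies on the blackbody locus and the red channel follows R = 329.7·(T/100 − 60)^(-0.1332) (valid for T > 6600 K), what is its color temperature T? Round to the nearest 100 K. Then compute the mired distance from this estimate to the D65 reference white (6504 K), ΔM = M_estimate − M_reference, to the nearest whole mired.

-57 mireds

(t − 60)^(-0.1332) = 200/329.7 = 0.60661.
t − 60 = 0.60661^(1/-0.1332) = 0.60661^(-7.508) = 42.638, so t = 102.638.
T = 100·t = 10264 K → 10300 K to the nearest 100 K.
M_estimate = 10⁶/10300 = 97.09; M_reference = 10⁶/6504 = 153.75.
ΔM = 97.09 − 153.75 = -56.66 → -57 mireds.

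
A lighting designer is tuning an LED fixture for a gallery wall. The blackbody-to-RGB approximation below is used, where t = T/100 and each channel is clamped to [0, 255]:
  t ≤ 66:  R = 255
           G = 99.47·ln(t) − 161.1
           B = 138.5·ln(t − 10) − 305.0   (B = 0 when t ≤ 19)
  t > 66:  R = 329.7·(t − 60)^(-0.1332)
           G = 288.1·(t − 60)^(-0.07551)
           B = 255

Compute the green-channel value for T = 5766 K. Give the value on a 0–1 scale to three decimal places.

0.950

t = 5766/100 = 57.66; the t ≤ 66 branch applies.
G = 99.47·ln 57.66 − 161.1 = 99.47·4.0546 − 161.1 = 242.207.
On a 0–1 scale: 242.207/255 = 0.9498 → 0.950.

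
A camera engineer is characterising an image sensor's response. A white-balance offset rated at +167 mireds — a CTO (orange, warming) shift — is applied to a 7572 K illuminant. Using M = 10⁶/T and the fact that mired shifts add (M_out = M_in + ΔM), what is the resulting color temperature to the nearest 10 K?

3340 K

M_in = 10⁶/7572 = 132.07 mireds.
M_out = 132.07 + (+167) = 299.07 mireds.
T_out = 10⁶/299.07 = 3343.7 K → 3340 K.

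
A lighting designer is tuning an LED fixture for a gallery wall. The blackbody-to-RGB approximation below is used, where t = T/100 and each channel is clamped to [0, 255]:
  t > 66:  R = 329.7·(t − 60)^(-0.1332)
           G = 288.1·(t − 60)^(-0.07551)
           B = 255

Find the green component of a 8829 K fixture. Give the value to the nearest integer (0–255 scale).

224

t = 8829/100 = 88.29; the t > 66 branch applies.
G = 288.1·(88.29 − 60)^(-0.07551) = 288.1·28.29^(-0.07551) = 288.1·0.77694 = 223.836.
Rounded: 224.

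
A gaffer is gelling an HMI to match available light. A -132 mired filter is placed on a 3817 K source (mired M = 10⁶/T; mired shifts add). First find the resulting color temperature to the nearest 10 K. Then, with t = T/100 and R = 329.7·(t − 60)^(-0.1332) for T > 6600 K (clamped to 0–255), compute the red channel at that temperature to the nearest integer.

M_in = 10⁶/3817 = 261.99; M_out = 261.99 + (-132) = 129.99.
T_out = 10⁶/129.99 = 7693.1 K → 7690 K; t = 76.9.
R = 329.7·(76.9 − 60)^(-0.1332) = 329.7·16.9^(-0.1332) = 329.7·0.68619 = 226.237.
Rounded: 226.

226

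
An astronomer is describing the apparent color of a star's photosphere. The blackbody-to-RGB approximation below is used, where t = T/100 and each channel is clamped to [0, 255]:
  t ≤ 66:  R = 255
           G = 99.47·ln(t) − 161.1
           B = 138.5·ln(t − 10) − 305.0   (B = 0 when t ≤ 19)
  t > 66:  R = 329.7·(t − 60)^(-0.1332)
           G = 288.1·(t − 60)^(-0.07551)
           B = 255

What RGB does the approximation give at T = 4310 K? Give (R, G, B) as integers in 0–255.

(255, 213, 180)

t = 4310/100 = 43.1; the t ≤ 66 branch applies.
R = 255 by definition for t ≤ 66.
G = 99.47·ln 43.1 − 161.1 = 99.47·3.7635 − 161.1 = 213.258.
B = 138.5·ln(43.1 − 10) − 305.0 = 138.5·ln 33.1 − 305.0 = 138.5·3.4995 − 305.0 = 179.685.
Rounded: (255, 213, 180).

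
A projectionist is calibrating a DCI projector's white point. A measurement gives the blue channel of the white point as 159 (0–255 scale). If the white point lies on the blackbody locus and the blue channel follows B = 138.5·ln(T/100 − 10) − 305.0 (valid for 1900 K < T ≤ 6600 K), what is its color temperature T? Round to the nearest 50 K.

ln(t − 10) = (159 + 305.0) / 138.5 = 3.3502.
t − 10 = e^3.3502 = 28.508, so t = 38.508.
T = 100·t = 3851 K → 3850 K to the nearest 50 K.

3850 K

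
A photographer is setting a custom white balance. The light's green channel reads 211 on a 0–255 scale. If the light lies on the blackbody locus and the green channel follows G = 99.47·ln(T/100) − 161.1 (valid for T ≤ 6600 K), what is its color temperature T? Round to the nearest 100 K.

ln t = (211 + 161.1) / 99.47 = 3.7408.
t = e^3.7408 = 42.133.
T = 100·t = 4213 K → 4200 K to the nearest 100 K.

4200 K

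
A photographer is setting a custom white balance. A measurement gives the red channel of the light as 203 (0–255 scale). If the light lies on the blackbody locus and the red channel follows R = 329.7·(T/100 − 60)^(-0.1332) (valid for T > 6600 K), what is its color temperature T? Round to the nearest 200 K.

9800 K

(t − 60)^(-0.1332) = 203/329.7 = 0.61571.
t − 60 = 0.61571^(1/-0.1332) = 0.61571^(-7.508) = 38.129, so t = 98.129.
T = 100·t = 9813 K → 9800 K to the nearest 200 K.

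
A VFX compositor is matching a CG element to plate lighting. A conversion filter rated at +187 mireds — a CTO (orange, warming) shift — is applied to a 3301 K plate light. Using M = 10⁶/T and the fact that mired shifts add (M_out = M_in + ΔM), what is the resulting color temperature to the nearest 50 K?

M_in = 10⁶/3301 = 302.94 mireds.
M_out = 302.94 + (+187) = 489.94 mireds.
T_out = 10⁶/489.94 = 2041.1 K → 2050 K.

2050 K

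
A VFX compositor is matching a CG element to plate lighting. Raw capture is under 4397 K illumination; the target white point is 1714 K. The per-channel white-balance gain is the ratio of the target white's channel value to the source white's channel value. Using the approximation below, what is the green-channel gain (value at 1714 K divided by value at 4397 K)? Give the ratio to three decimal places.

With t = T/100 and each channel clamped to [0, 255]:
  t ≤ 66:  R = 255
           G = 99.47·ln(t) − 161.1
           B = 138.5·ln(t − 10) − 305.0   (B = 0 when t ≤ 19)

At 4397 K (t = 43.97):
  G = 99.47·ln 43.97 − 161.1 = 99.47·3.7835 − 161.1 = 215.245.
At 1714 K (t = 17.14):
  G = 99.47·ln 17.14 − 161.1 = 99.47·2.8414 − 161.1 = 121.536.
Gain = 121.536 / 215.245 = 0.5646 → 0.565.

0.565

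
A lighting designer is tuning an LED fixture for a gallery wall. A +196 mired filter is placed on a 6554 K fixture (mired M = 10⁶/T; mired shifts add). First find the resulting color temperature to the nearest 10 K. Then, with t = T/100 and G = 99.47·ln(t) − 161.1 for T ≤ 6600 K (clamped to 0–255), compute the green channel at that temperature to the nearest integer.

M_in = 10⁶/6554 = 152.58; M_out = 152.58 + (+196) = 348.58.
T_out = 10⁶/348.58 = 2868.8 K → 2870 K; t = 28.7.
G = 99.47·ln 28.7 − 161.1 = 99.47·3.3569 − 161.1 = 172.811.
Rounded: 173.

173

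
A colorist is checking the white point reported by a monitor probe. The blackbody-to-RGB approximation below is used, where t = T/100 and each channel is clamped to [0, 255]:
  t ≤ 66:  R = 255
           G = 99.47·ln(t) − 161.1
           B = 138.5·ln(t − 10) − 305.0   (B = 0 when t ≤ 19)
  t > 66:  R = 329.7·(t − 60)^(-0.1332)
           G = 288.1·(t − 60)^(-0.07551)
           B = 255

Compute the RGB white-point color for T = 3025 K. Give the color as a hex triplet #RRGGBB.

#FFB270

t = 3025/100 = 30.25; the t ≤ 66 branch applies.
R = 255 by definition for t ≤ 66.
G = 99.47·ln 30.25 − 161.1 = 99.47·3.4095 − 161.1 = 178.043.
B = 138.5·ln(30.25 − 10) − 305.0 = 138.5·ln 20.25 − 305.0 = 138.5·3.0082 − 305.0 = 111.629.
Rounded: (255, 178, 112).
In hex: #FFB270.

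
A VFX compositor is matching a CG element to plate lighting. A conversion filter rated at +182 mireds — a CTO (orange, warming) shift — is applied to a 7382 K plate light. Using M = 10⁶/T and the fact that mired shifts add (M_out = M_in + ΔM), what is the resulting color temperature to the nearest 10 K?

M_in = 10⁶/7382 = 135.46 mireds.
M_out = 135.46 + (+182) = 317.46 mireds.
T_out = 10⁶/317.46 = 3150.0 K → 3150 K.

3150 K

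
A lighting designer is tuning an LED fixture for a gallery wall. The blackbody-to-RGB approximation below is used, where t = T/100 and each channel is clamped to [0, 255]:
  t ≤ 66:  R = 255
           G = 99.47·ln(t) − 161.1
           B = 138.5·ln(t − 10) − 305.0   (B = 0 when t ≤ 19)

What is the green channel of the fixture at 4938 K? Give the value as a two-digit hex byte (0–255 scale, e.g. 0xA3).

0xE3

t = 4938/100 = 49.38; the t ≤ 66 branch applies.
G = 99.47·ln 49.38 − 161.1 = 99.47·3.8995 − 161.1 = 226.788.
Rounded: 227; in hex, 0xE3.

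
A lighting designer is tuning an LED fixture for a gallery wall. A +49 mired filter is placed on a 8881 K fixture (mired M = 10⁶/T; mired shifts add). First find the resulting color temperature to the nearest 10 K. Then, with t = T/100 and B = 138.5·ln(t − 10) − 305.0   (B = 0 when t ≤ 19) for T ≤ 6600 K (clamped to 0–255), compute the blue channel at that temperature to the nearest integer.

242

M_in = 10⁶/8881 = 112.60; M_out = 112.60 + (+49) = 161.60.
T_out = 10⁶/161.60 = 6188.1 K → 6190 K; t = 61.9.
B = 138.5·ln(61.9 − 10) − 305.0 = 138.5·ln 51.9 − 305.0 = 138.5·3.9493 − 305.0 = 241.981.
Rounded: 242.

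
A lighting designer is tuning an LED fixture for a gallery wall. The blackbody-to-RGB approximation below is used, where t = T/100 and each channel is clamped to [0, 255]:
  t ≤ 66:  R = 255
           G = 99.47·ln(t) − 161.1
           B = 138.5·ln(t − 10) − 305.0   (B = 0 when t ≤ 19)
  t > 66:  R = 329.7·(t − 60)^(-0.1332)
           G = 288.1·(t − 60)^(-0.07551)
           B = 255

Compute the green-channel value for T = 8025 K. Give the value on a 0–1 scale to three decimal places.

0.900

t = 8025/100 = 80.25; the t > 66 branch applies.
G = 288.1·(80.25 − 60)^(-0.07551) = 288.1·20.25^(-0.07551) = 288.1·0.79680 = 229.559.
On a 0–1 scale: 229.559/255 = 0.9002 → 0.900.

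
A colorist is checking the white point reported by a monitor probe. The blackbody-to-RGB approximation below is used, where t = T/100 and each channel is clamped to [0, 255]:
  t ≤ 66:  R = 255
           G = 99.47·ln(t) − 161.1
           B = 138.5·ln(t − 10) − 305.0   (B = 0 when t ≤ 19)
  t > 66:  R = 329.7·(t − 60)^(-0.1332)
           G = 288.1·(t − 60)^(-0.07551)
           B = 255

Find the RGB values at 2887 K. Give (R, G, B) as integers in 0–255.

t = 2887/100 = 28.87; the t ≤ 66 branch applies.
R = 255 by definition for t ≤ 66.
G = 99.47·ln 28.87 − 161.1 = 99.47·3.3628 − 161.1 = 173.398.
B = 138.5·ln(28.87 − 10) − 305.0 = 138.5·ln 18.87 − 305.0 = 138.5·2.9376 − 305.0 = 101.854.
Rounded: (255, 173, 102).

(255, 173, 102)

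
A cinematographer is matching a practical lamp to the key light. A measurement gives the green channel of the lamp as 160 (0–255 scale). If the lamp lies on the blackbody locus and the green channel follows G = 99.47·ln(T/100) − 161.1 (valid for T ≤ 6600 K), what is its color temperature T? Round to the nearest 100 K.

2500 K

ln t = (160 + 161.1) / 99.47 = 3.2281.
t = e^3.2281 = 25.232.
T = 100·t = 2523 K → 2500 K to the nearest 100 K.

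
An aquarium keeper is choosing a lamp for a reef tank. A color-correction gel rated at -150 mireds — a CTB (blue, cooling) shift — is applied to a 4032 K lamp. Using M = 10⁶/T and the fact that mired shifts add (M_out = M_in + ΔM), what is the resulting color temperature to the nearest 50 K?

M_in = 10⁶/4032 = 248.02 mireds.
M_out = 248.02 + (-150) = 98.02 mireds.
T_out = 10⁶/98.02 = 10202.4 K → 10200 K.

10200 K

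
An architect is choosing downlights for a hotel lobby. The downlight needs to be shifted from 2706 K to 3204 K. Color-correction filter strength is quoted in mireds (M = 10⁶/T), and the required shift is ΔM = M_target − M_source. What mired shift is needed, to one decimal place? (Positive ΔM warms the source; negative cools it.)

-57.4 mireds

M_source = 10⁶/2706 = 369.549; M_target = 10⁶/3204 = 312.110.
ΔM = 312.110 − 369.549 = -57.439 → -57.4 mireds, a cooling shift.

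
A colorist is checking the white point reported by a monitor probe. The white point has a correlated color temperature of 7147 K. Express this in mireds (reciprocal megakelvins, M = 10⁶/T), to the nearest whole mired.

140 mireds

M = 10⁶ / 7147 = 139.919 → 140 mireds.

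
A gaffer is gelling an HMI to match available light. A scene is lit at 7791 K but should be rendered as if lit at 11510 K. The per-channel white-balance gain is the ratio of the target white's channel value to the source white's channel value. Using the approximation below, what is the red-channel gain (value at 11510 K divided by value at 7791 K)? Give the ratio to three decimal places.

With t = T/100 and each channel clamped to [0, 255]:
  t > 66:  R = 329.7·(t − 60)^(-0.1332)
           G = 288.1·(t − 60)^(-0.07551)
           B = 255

At 7791 K (t = 77.91):
  R = 329.7·(77.91 − 60)^(-0.1332) = 329.7·17.91^(-0.1332) = 329.7·0.68091 = 224.495.
At 11510 K (t = 115.1):
  R = 329.7·(115.1 − 60)^(-0.1332) = 329.7·55.1^(-0.1332) = 329.7·0.58624 = 193.285.
Gain = 193.285 / 224.495 = 0.8610 → 0.861.

0.861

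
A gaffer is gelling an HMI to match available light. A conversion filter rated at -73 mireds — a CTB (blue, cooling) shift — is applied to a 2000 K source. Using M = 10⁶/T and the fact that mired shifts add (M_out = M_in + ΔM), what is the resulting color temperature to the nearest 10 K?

2340 K

M_in = 10⁶/2000 = 500.00 mireds.
M_out = 500.00 + (-73) = 427.00 mireds.
T_out = 10⁶/427.00 = 2341.9 K → 2340 K.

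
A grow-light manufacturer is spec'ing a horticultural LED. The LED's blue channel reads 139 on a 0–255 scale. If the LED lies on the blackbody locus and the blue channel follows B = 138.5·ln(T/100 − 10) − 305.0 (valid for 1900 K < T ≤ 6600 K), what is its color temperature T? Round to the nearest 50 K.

ln(t − 10) = (139 + 305.0) / 138.5 = 3.2058.
t − 10 = e^3.2058 = 24.675, so t = 34.675.
T = 100·t = 3467 K → 3450 K to the nearest 50 K.

3450 K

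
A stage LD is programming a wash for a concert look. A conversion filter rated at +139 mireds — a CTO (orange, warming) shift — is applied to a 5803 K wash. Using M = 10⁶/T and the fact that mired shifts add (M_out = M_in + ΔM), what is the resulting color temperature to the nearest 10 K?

M_in = 10⁶/5803 = 172.32 mireds.
M_out = 172.32 + (+139) = 311.32 mireds.
T_out = 10⁶/311.32 = 3212.1 K → 3210 K.

3210 K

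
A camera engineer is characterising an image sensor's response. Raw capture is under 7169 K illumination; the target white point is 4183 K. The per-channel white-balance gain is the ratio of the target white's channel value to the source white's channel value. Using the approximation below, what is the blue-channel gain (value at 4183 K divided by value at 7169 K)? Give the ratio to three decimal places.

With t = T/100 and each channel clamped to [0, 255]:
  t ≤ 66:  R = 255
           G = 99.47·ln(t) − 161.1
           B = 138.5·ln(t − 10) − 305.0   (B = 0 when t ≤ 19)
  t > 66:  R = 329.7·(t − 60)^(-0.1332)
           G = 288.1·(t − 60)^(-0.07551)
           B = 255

0.683

At 7169 K (t = 71.69):
  B = 255 by definition for t > 66.
At 4183 K (t = 41.83):
  B = 138.5·ln(41.83 − 10) − 305.0 = 138.5·ln 31.83 − 305.0 = 138.5·3.4604 − 305.0 = 174.267.
Gain = 174.267 / 255.000 = 0.6834 → 0.683.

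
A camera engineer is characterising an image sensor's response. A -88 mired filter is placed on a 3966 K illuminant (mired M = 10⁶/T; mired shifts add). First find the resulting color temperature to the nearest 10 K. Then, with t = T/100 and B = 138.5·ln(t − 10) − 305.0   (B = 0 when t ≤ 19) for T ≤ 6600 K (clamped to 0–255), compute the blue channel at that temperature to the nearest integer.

239

M_in = 10⁶/3966 = 252.14; M_out = 252.14 + (-88) = 164.14.
T_out = 10⁶/164.14 = 6092.2 K → 6090 K; t = 60.9.
B = 138.5·ln(60.9 − 10) − 305.0 = 138.5·ln 50.9 − 305.0 = 138.5·3.9299 − 305.0 = 239.286.
Rounded: 239.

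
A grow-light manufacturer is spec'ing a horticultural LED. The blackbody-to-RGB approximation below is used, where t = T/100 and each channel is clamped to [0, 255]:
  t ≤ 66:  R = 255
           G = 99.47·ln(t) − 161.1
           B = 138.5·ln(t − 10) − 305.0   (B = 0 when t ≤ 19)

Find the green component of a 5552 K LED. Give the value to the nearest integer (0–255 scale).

238

t = 5552/100 = 55.52; the t ≤ 66 branch applies.
G = 99.47·ln 55.52 − 161.1 = 99.47·4.0167 − 161.1 = 238.445.
Rounded: 238.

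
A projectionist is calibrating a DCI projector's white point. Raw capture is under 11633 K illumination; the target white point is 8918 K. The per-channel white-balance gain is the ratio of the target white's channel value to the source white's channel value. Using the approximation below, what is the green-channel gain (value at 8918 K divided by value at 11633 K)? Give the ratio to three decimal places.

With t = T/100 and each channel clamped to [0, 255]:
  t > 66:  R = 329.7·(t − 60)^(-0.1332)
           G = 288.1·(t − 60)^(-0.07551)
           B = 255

At 11633 K (t = 116.33):
  G = 288.1·(116.33 − 60)^(-0.07551) = 288.1·56.33^(-0.07551) = 288.1·0.73757 = 212.493.
At 8918 K (t = 89.18):
  G = 288.1·(89.18 − 60)^(-0.07551) = 288.1·29.18^(-0.07551) = 288.1·0.77512 = 223.313.
Gain = 223.313 / 212.493 = 1.0509 → 1.051.

1.051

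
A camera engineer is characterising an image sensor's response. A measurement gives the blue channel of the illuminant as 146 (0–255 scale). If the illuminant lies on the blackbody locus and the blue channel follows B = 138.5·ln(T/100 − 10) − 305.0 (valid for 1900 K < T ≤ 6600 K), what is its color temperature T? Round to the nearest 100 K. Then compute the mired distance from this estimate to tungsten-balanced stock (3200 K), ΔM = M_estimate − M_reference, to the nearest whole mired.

-35 mireds

ln(t − 10) = (146 + 305.0) / 138.5 = 3.2563.
t − 10 = e^3.2563 = 25.954, so t = 35.954.
T = 100·t = 3595 K → 3600 K to the nearest 100 K.
M_estimate = 10⁶/3600 = 277.78; M_reference = 10⁶/3200 = 312.50.
ΔM = 277.78 − 312.50 = -34.72 → -35 mireds.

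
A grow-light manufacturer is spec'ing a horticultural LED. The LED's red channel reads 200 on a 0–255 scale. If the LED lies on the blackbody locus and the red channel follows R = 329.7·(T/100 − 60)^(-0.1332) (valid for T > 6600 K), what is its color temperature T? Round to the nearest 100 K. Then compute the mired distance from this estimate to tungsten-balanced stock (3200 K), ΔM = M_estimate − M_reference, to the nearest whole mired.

(t − 60)^(-0.1332) = 200/329.7 = 0.60661.
t − 60 = 0.60661^(1/-0.1332) = 0.60661^(-7.508) = 42.638, so t = 102.638.
T = 100·t = 10264 K → 10300 K to the nearest 100 K.
M_estimate = 10⁶/10300 = 97.09; M_reference = 10⁶/3200 = 312.50.
ΔM = 97.09 − 312.50 = -215.41 → -215 mireds.

-215 mireds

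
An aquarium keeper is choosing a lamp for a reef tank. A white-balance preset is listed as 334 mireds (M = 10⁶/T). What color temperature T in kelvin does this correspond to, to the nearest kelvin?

2994 K

T = 10⁶ / 334 = 2994.01 K → 2994 K.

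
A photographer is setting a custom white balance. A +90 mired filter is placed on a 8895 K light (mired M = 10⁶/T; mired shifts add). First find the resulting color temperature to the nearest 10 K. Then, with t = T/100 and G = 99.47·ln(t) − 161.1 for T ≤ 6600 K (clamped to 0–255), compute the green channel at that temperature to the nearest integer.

M_in = 10⁶/8895 = 112.42; M_out = 112.42 + (+90) = 202.42.
T_out = 10⁶/202.42 = 4940.2 K → 4940 K; t = 49.4.
G = 99.47·ln 49.4 − 161.1 = 99.47·3.9000 − 161.1 = 226.828.
Rounded: 227.

227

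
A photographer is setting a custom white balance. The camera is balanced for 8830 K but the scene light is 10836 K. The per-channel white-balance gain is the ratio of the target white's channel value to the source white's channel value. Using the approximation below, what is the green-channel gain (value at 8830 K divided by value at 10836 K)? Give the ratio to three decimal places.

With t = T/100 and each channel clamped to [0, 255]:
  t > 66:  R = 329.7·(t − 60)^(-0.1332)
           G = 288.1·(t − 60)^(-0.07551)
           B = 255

1.041

At 10836 K (t = 108.36):
  G = 288.1·(108.36 − 60)^(-0.07551) = 288.1·48.36^(-0.07551) = 288.1·0.74611 = 214.955.
At 8830 K (t = 88.3):
  G = 288.1·(88.3 − 60)^(-0.07551) = 288.1·28.3^(-0.07551) = 288.1·0.77692 = 223.830.
Gain = 223.830 / 214.955 = 1.0413 → 1.041.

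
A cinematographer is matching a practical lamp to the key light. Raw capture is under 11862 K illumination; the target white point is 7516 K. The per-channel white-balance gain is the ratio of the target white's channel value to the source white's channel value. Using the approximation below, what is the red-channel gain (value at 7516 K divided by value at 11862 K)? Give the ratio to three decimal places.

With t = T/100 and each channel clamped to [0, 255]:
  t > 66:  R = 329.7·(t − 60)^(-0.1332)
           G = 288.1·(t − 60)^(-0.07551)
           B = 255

1.197

At 11862 K (t = 118.62):
  R = 329.7·(118.62 − 60)^(-0.1332) = 329.7·58.62^(-0.1332) = 329.7·0.58143 = 191.697.
At 7516 K (t = 75.16):
  R = 329.7·(75.16 − 60)^(-0.1332) = 329.7·15.16^(-0.1332) = 329.7·0.69619 = 229.535.
Gain = 229.535 / 191.697 = 1.1974 → 1.197.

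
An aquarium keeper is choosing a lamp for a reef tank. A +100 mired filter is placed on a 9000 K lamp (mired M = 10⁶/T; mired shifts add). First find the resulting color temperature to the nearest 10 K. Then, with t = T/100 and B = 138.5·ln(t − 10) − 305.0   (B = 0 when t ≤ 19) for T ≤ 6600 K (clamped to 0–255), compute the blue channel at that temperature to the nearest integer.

197

M_in = 10⁶/9000 = 111.11; M_out = 111.11 + (+100) = 211.11.
T_out = 10⁶/211.11 = 4736.8 K → 4740 K; t = 47.4.
B = 138.5·ln(47.4 − 10) − 305.0 = 138.5·ln 37.4 − 305.0 = 138.5·3.6217 − 305.0 = 196.601.
Rounded: 197.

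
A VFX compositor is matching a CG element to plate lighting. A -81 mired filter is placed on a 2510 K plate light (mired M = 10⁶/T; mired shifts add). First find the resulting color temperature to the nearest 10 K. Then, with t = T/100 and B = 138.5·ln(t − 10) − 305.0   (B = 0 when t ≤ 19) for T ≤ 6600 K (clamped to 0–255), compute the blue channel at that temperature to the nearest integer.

120

M_in = 10⁶/2510 = 398.41; M_out = 398.41 + (-81) = 317.41.
T_out = 10⁶/317.41 = 3150.5 K → 3150 K; t = 31.5.
B = 138.5·ln(31.5 − 10) − 305.0 = 138.5·ln 21.5 − 305.0 = 138.5·3.0681 − 305.0 = 119.925.
Rounded: 120.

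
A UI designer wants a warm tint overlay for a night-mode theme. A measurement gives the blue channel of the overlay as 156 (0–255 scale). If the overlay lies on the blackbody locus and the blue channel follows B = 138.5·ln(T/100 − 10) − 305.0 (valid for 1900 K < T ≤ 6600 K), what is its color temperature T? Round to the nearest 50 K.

ln(t − 10) = (156 + 305.0) / 138.5 = 3.3285.
t − 10 = e^3.3285 = 27.897, so t = 37.897.
T = 100·t = 3790 K → 3800 K to the nearest 50 K.

3800 K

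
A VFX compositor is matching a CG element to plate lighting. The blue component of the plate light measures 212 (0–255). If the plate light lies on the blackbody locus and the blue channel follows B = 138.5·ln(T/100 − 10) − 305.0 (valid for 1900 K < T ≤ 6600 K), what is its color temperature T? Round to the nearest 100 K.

ln(t − 10) = (212 + 305.0) / 138.5 = 3.7329.
t − 10 = e^3.7329 = 41.798, so t = 51.798.
T = 100·t = 5180 K → 5200 K to the nearest 100 K.

5200 K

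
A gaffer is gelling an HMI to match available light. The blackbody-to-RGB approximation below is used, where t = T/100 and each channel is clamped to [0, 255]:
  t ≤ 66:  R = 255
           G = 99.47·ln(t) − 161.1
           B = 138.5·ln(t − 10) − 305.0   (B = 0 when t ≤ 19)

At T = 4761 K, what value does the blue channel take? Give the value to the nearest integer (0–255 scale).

197

t = 4761/100 = 47.61; the t ≤ 66 branch applies.
B = 138.5·ln(47.61 − 10) − 305.0 = 138.5·ln 37.61 − 305.0 = 138.5·3.6273 − 305.0 = 197.377.
Rounded: 197.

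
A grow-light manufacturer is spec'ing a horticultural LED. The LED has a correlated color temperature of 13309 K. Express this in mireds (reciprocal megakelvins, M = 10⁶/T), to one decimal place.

75.1 mireds

M = 10⁶ / 13309 = 75.137 → 75.1 mireds.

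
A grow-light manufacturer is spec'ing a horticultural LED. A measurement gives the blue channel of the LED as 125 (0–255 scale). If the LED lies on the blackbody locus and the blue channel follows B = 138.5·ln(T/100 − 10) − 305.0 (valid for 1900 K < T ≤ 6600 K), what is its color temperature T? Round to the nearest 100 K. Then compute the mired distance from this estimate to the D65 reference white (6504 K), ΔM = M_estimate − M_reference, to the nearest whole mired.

+159 mireds

ln(t − 10) = (125 + 305.0) / 138.5 = 3.1047.
t − 10 = e^3.1047 = 22.302, so t = 32.302.
T = 100·t = 3230 K → 3200 K to the nearest 100 K.
M_estimate = 10⁶/3200 = 312.50; M_reference = 10⁶/6504 = 153.75.
ΔM = 312.50 − 153.75 = 158.75 → +159 mireds.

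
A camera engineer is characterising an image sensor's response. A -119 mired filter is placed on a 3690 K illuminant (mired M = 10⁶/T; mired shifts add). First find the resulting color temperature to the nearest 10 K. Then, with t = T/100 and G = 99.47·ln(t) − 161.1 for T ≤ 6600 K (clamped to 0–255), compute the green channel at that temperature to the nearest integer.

255

M_in = 10⁶/3690 = 271.00; M_out = 271.00 + (-119) = 152.00.
T_out = 10⁶/152.00 = 6578.8 K → 6580 K; t = 65.8.
G = 99.47·ln 65.8 − 161.1 = 99.47·4.1866 − 161.1 = 255.343 → clamped to 255.
Rounded: 255.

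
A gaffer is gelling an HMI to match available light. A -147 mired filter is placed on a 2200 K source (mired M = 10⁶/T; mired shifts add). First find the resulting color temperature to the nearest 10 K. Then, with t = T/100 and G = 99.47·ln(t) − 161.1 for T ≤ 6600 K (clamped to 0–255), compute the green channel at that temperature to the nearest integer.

M_in = 10⁶/2200 = 454.55; M_out = 454.55 + (-147) = 307.55.
T_out = 10⁶/307.55 = 3251.6 K → 3250 K; t = 32.5.
G = 99.47·ln 32.5 − 161.1 = 99.47·3.4812 − 161.1 = 185.179.
Rounded: 185.

185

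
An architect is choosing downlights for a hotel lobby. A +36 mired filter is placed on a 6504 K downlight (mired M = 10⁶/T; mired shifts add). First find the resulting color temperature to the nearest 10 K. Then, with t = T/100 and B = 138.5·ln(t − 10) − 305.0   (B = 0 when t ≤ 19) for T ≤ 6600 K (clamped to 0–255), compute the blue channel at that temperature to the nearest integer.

M_in = 10⁶/6504 = 153.75; M_out = 153.75 + (+36) = 189.75.
T_out = 10⁶/189.75 = 5270.0 K → 5270 K; t = 52.7.
B = 138.5·ln(52.7 − 10) − 305.0 = 138.5·ln 42.7 − 305.0 = 138.5·3.7542 − 305.0 = 214.957.
Rounded: 215.

215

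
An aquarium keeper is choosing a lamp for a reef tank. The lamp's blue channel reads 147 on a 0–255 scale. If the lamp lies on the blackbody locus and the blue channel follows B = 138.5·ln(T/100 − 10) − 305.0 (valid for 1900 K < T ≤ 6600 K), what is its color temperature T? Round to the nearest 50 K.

3600 K

ln(t − 10) = (147 + 305.0) / 138.5 = 3.2635.
t − 10 = e^3.2635 = 26.142, so t = 36.142.
T = 100·t = 3614 K → 3600 K to the nearest 50 K.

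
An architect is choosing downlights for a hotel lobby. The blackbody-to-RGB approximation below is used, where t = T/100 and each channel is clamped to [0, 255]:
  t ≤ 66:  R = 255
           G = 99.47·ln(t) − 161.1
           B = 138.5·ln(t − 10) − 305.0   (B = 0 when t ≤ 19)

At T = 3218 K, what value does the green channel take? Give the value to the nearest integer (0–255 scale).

184

t = 3218/100 = 32.18; the t ≤ 66 branch applies.
G = 99.47·ln 32.18 − 161.1 = 99.47·3.4713 − 161.1 = 184.195.
Rounded: 184.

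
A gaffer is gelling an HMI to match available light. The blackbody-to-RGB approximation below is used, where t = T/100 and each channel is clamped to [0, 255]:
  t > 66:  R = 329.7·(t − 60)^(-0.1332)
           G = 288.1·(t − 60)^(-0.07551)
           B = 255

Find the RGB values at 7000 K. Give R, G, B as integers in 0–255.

R=243, G=242, B=255

t = 7000/100 = 70; the t > 66 branch applies.
R = 329.7·(70 − 60)^(-0.1332) = 329.7·10^(-0.1332) = 329.7·0.73587 = 242.616.
G = 288.1·(70 − 60)^(-0.07551) = 288.1·10^(-0.07551) = 288.1·0.84041 = 242.121.
B = 255 by definition for t > 66.
Rounded: (243, 242, 255).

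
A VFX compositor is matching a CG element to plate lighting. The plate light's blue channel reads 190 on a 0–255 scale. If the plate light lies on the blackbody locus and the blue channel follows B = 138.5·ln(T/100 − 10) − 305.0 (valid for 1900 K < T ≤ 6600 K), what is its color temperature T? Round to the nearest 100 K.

ln(t − 10) = (190 + 305.0) / 138.5 = 3.5740.
t − 10 = e^3.5740 = 35.659, so t = 45.659.
T = 100·t = 4566 K → 4600 K to the nearest 100 K.

4600 K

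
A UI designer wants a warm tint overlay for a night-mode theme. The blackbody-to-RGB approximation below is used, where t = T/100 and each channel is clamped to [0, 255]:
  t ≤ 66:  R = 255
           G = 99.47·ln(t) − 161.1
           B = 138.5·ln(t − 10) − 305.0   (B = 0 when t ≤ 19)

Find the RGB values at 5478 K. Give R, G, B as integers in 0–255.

t = 5478/100 = 54.78; the t ≤ 66 branch applies.
R = 255 by definition for t ≤ 66.
G = 99.47·ln 54.78 − 161.1 = 99.47·4.0033 − 161.1 = 237.111.
B = 138.5·ln(54.78 − 10) − 305.0 = 138.5·ln 44.78 − 305.0 = 138.5·3.8018 − 305.0 = 221.544.
Rounded: (255, 237, 222).

R=255, G=237, B=222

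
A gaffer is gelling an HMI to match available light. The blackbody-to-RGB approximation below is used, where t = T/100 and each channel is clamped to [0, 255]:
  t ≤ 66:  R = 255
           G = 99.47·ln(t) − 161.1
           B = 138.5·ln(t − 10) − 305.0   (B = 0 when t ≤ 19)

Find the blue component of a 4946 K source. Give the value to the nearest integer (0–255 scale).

204

t = 4946/100 = 49.46; the t ≤ 66 branch applies.
B = 138.5·ln(49.46 − 10) − 305.0 = 138.5·ln 39.46 − 305.0 = 138.5·3.6753 − 305.0 = 204.027.
Rounded: 204.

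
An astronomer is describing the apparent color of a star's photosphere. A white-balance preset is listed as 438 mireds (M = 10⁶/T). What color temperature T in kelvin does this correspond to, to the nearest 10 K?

T = 10⁶ / 438 = 2283.11 K → 2280 K.

2280 K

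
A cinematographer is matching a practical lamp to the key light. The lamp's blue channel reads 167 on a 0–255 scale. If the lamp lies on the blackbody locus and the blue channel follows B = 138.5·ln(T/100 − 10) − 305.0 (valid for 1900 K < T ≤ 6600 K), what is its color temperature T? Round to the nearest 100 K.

4000 K

ln(t − 10) = (167 + 305.0) / 138.5 = 3.4079.
t − 10 = e^3.4079 = 30.203, so t = 40.203.
T = 100·t = 4020 K → 4000 K to the nearest 100 K.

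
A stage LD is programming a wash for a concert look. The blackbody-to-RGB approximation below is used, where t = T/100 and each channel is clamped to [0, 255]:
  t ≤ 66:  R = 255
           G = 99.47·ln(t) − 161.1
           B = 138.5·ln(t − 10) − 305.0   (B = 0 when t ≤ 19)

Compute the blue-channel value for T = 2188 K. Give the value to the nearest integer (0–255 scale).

38

t = 2188/100 = 21.88; the t ≤ 66 branch applies.
B = 138.5·ln(21.88 − 10) − 305.0 = 138.5·ln 11.88 − 305.0 = 138.5·2.4749 − 305.0 = 37.768.
Rounded: 38.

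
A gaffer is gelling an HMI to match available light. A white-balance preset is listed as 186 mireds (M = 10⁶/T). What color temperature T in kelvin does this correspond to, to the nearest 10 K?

5380 K

T = 10⁶ / 186 = 5376.34 K → 5380 K.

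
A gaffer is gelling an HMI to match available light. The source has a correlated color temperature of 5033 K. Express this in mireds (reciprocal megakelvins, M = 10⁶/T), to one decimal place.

198.7 mireds

M = 10⁶ / 5033 = 198.689 → 198.7 mireds.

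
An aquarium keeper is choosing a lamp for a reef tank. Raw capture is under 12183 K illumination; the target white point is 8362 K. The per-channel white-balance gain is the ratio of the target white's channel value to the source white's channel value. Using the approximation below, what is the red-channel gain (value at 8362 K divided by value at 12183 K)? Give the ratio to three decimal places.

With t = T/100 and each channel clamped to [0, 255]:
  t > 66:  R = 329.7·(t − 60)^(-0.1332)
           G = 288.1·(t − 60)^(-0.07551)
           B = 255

1.137

At 12183 K (t = 121.83):
  R = 329.7·(121.83 − 60)^(-0.1332) = 329.7·61.83^(-0.1332) = 329.7·0.57731 = 190.341.
At 8362 K (t = 83.62):
  R = 329.7·(83.62 − 60)^(-0.1332) = 329.7·23.62^(-0.1332) = 329.7·0.65626 = 216.371.
Gain = 216.371 / 190.341 = 1.1368 → 1.137.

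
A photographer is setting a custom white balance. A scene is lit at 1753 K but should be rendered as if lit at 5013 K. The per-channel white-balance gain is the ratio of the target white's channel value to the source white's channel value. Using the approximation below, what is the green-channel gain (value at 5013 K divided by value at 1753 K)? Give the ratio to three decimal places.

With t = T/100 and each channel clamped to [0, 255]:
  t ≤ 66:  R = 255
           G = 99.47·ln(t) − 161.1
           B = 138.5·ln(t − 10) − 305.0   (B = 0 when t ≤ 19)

At 1753 K (t = 17.53):
  G = 99.47·ln 17.53 − 161.1 = 99.47·2.8639 − 161.1 = 123.773.
At 5013 K (t = 50.13):
  G = 99.47·ln 50.13 − 161.1 = 99.47·3.9146 − 161.1 = 228.287.
Gain = 228.287 / 123.773 = 1.8444 → 1.844.

1.844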